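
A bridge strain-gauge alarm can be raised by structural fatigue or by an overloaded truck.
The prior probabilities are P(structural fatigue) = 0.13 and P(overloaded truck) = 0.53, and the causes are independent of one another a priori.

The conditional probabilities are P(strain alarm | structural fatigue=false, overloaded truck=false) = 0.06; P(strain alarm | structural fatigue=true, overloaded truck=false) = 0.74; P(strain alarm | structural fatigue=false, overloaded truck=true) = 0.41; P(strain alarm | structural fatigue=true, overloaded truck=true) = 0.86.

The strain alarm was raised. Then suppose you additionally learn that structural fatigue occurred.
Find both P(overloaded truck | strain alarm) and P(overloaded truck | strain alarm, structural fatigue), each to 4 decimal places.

P(strain alarm) = 0.06·0.87·0.47 + 0.41·0.87·0.53 + 0.74·0.13·0.47 + 0.86·0.13·0.53 = 0.024534 + 0.189051 + 0.045214 + 0.059254 = 0.318053
The overloaded truck-present share is 0.189051 + 0.059254 = 0.248305.
So P(overloaded truck | strain alarm) = 0.248305/0.318053 ≈ 0.7807.

Now also conditioning on structural fatigue=true:
P(strain alarm | structural fatigue) = 0.74*0.47 + 0.86*0.53 = 0.347800 + 0.455800 = 0.803600
Of this, 0.455800 comes from 0.86*0.53 (the overloaded truck=true cases).
Hence the posterior is 0.455800/0.803600 ≈ 0.5672.

P(overloaded truck | strain alarm) ≈ 0.7807; P(overloaded truck | strain alarm, structural fatigue) ≈ 0.5672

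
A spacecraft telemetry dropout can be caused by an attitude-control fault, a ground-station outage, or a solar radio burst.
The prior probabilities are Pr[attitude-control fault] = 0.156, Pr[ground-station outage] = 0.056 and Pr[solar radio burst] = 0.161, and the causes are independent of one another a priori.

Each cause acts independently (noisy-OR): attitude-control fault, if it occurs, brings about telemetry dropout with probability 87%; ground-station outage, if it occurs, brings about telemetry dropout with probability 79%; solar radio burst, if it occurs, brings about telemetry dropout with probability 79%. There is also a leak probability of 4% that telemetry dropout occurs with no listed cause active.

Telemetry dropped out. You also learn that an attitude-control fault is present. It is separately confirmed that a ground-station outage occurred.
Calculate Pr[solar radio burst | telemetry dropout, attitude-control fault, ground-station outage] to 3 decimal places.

Under noisy-OR, P(telemetry dropout | causes) = 1 − (1−0.04)·∏(1−qᵢ) over the active causes.
For the numerator, keep only solar radio burst=true terms: 0.994496·0.161 = 0.160114
Denominator P(telemetry dropout | attitude-control fault, ground-station outage): 0.973792·0.839 + 0.994496·0.161 = 0.977125
Posterior = 0.160114 / 0.977125 ≈ 0.164

Pr[solar radio burst | telemetry dropout, attitude-control fault, ground-station outage] ≈ 0.164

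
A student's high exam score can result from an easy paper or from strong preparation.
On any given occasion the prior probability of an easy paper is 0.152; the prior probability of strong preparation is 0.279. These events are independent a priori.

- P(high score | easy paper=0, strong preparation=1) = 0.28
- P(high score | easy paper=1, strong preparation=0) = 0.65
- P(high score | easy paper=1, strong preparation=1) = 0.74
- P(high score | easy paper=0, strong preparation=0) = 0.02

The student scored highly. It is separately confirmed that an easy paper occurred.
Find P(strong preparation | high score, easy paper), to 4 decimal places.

P(high score | easy paper) = 0.65·0.721 + 0.74·0.279 = 0.468650 + 0.206460 = 0.675110
Restricting to configurations with strong preparation present: 0.74·0.279 = 0.206460.
P(strong preparation | high score, easy paper) = 0.206460 / 0.675110 ≈ 0.3058

P(strong preparation | high score, easy paper) ≈ 0.3058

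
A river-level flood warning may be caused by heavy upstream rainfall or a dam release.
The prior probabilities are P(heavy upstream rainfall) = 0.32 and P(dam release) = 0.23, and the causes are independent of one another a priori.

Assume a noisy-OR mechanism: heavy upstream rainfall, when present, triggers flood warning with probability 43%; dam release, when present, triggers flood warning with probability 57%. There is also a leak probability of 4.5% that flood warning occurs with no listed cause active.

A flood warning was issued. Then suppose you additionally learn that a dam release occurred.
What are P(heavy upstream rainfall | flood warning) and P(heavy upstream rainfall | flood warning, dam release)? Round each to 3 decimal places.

P(heavy upstream rainfall | flood warning) ≈ 0.593; P(heavy upstream rainfall | flood warning, dam release) ≈ 0.379

Under noisy-OR, P(flood warning | causes) = 1 − (1−0.045)·∏(1−qᵢ) over the active causes.
Numerator (weight on configurations with heavy upstream rainfall): 0.112272 + 0.056372 = 0.168644
Denominator P(flood warning): 0.045*0.68*0.77 + 0.58935*0.68*0.23 + 0.45565*0.32*0.77 + 0.765929*0.32*0.23 = 0.284380
P(heavy upstream rainfall | flood warning) = 0.168644/0.284380 ≈ 0.593

Now condition on the additional information:
For the numerator, keep only heavy upstream rainfall=true terms: 0.765929*0.32 = 0.245097
The normalizing constant is 0.58935*0.68 + 0.765929*0.32 = 0.645855
P(heavy upstream rainfall | flood warning, dam release) = 0.245097/0.645855 ≈ 0.379
Conditioning on dam release lowers the posterior on heavy upstream rainfall: the classic explaining-away effect in a common-effect structure.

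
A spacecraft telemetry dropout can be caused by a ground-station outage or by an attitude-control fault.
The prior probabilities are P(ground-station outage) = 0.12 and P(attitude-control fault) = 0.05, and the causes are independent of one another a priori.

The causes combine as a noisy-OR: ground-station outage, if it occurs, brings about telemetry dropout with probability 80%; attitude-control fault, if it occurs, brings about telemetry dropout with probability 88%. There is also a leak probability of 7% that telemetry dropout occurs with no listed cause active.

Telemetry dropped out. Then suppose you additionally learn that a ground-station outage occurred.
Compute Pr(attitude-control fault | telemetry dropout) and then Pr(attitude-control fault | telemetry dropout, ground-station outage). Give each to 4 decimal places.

Under noisy-OR, P(telemetry dropout | causes) = 1 − (1−0.07)·∏(1−qᵢ) over the active causes.
By total probability over the 4 (ground-station outage, attitude-control fault) configurations:
  P(telemetry dropout) = 0.07*0.88*0.95 + 0.8884*0.88*0.05 + 0.814*0.12*0.95 + 0.97768*0.12*0.05
        = 0.058520 + 0.039090 + 0.092796 + 0.005866 = 0.196272
Keeping only the attitude-control fault-present terms gives 0.044956, so
  P(attitude-control fault | telemetry dropout) = 0.044956 / 0.196272 ≈ 0.2290

Now condition on the additional information:
P(telemetry dropout | ground-station outage) = 0.814·0.95 + 0.97768·0.05 = 0.773300 + 0.048884 = 0.822184
Of this, 0.048884 comes from 0.97768·0.05 (the attitude-control fault=true cases).
Hence the posterior is 0.048884/0.822184 ≈ 0.0595.
— ground-station outage explains away the evidence for attitude-control fault.

Pr(attitude-control fault | telemetry dropout) ≈ 0.2290; Pr(attitude-control fault | telemetry dropout, ground-station outage) ≈ 0.0595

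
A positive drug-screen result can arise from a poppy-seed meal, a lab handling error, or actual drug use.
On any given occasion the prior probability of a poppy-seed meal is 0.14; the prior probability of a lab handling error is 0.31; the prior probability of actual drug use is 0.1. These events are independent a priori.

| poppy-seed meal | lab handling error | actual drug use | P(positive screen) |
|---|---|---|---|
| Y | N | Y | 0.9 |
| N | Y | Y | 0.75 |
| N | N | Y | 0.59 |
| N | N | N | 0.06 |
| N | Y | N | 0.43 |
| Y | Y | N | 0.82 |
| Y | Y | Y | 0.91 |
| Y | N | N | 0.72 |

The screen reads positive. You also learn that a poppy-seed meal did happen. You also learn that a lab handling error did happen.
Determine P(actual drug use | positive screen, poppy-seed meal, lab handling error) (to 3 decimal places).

By total probability over both values of actual drug use:
  P(positive screen | poppy-seed meal, lab handling error) = 0.82·0.9 + 0.91·0.1
        = 0.738000 + 0.091000 = 0.829000
Configurations with actual drug use contribute 0.091000, so
  P(actual drug use | positive screen, poppy-seed meal, lab handling error) = 0.091000 / 0.829000 ≈ 0.110

P(actual drug use | positive screen, poppy-seed meal, lab handling error) ≈ 0.110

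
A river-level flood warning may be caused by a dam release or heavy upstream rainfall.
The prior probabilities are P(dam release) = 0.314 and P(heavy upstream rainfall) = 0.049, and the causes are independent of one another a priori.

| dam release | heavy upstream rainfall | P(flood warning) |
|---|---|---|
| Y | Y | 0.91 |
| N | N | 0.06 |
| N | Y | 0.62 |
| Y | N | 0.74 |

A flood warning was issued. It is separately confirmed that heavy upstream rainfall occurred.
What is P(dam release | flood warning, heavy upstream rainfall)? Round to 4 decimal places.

P(dam release | flood warning, heavy upstream rainfall) ≈ 0.4019

Sum P(flood warning|·) weighted by the priors over both values of dam release:
  P(flood warning | heavy upstream rainfall) = 0.62*0.686 + 0.91*0.314
        = 0.425320 + 0.285740 = 0.711060
The terms with dam release present sum to 0.285740, so
  P(dam release | flood warning, heavy upstream rainfall) = 0.285740 / 0.711060 ≈ 0.4019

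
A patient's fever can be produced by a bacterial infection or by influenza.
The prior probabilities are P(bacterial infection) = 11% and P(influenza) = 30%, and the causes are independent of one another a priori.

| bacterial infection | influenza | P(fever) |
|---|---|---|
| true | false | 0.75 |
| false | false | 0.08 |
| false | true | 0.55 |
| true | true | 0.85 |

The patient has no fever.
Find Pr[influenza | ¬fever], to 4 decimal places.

Pr[influenza | ¬fever] ≈ 0.1744

P(¬fever) = 0.92×0.89×0.7 + 0.45×0.89×0.3 + 0.25×0.11×0.7 + 0.15×0.11×0.3 = 0.573160 + 0.120150 + 0.019250 + 0.004950 = 0.717510
The influenza-present share is 0.120150 + 0.004950 = 0.125100.
P(influenza | ¬fever) = 0.125100 / 0.717510 ≈ 0.1744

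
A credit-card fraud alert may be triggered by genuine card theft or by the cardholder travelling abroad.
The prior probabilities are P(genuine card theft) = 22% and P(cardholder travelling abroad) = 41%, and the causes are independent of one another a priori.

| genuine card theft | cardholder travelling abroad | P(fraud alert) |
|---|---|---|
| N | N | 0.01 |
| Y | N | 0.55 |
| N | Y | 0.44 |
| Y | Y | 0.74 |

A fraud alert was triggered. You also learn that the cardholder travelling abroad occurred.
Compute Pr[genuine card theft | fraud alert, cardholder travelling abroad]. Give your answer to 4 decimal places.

Pr[genuine card theft | fraud alert, cardholder travelling abroad] ≈ 0.3217

P(fraud alert | cardholder travelling abroad) = 0.44×0.78 + 0.74×0.22 = 0.343200 + 0.162800 = 0.506000
Restricting to configurations with genuine card theft present: 0.74×0.22 = 0.162800.
Hence the posterior is 0.162800/0.506000 ≈ 0.3217.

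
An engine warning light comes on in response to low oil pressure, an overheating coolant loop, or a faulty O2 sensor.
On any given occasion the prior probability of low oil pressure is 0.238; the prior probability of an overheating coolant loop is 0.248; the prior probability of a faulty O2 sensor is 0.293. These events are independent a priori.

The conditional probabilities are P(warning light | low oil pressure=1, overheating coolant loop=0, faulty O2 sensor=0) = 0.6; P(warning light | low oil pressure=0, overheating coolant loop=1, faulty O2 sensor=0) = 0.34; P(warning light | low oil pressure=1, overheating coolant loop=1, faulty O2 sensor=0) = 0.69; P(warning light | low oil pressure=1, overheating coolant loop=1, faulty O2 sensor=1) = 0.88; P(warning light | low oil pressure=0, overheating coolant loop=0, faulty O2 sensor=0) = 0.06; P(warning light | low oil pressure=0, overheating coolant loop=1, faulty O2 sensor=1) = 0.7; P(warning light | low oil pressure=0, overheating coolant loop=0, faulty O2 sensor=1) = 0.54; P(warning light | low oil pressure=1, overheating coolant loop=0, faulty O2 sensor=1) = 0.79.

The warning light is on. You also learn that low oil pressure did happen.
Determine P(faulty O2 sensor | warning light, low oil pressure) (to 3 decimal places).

P(faulty O2 sensor | warning light, low oil pressure) ≈ 0.351

Weight on faulty O2 sensor=true, given the evidence: 0.174065 + 0.063944 = 0.238009
The normalizing constant is 0.6*0.752*0.707 + 0.79*0.752*0.293 + 0.69*0.248*0.707 + 0.88*0.248*0.293 = 0.677989
Posterior = 0.238009 / 0.677989 ≈ 0.351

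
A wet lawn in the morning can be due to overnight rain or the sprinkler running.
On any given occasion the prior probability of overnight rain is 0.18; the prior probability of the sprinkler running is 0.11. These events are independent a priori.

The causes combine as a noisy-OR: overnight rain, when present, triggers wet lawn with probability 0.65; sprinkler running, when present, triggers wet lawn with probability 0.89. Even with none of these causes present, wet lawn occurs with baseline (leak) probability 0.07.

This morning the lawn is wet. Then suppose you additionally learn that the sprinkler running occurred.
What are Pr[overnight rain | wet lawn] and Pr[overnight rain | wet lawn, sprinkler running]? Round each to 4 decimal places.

Under noisy-OR, P(wet lawn | causes) = 1 − (1−0.07)·∏(1−qᵢ) over the active causes.
By total probability over the 4 (overnight rain, sprinkler running) configurations:
  P(wet lawn) = 0.07×0.82×0.89 + 0.8977×0.82×0.11 + 0.6745×0.18×0.89 + 0.964195×0.18×0.11
        = 0.051086 + 0.080973 + 0.108055 + 0.019091 = 0.259205
The terms with overnight rain present sum to 0.127146, so
  P(overnight rain | wet lawn) = 0.127146 / 0.259205 ≈ 0.4905

Now also conditioning on sprinkler running=true:
Sum P(wet lawn|·) weighted by the priors over both values of overnight rain:
  P(wet lawn | sprinkler running) = 0.8977×0.82 + 0.964195×0.18
        = 0.736114 + 0.173555 = 0.909669
The terms with overnight rain present sum to 0.173555, so
  P(overnight rain | wet lawn, sprinkler running) = 0.173555 / 0.909669 ≈ 0.1908

Pr[overnight rain | wet lawn] ≈ 0.4905; Pr[overnight rain | wet lawn, sprinkler running] ≈ 0.1908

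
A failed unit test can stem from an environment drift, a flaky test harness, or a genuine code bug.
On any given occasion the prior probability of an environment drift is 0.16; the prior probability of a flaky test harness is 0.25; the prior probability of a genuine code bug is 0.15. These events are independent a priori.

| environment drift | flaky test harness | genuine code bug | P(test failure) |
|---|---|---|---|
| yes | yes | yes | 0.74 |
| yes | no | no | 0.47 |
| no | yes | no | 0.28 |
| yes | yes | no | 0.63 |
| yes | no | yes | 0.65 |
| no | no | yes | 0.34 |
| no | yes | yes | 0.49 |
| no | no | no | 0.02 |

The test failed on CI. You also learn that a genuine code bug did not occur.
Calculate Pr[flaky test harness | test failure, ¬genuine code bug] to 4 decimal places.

Pr[flaky test harness | test failure, ¬genuine code bug] ≈ 0.5490

Numerator (weight on configurations with flaky test harness): 0.058800 + 0.025200 = 0.084000
The normalizing constant is 0.02·0.84·0.75 + 0.28·0.84·0.25 + 0.47·0.16·0.75 + 0.63·0.16·0.25 = 0.153000
P(flaky test harness | test failure, ¬genuine code bug) = 0.084000/0.153000 ≈ 0.5490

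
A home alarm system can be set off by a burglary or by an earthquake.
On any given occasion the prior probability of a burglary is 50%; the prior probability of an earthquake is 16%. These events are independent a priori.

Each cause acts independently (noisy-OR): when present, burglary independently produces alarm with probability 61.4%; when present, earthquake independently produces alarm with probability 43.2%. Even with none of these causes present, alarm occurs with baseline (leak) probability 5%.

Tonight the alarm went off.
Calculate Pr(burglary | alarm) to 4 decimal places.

Under noisy-OR, P(alarm | causes) = 1 − (1−0.05)·∏(1−qᵢ) over the active causes.
Sum P(alarm|·) weighted by the priors over the 4 (burglary, earthquake) configurations:
  P(alarm) = 0.05×0.5×0.84 + 0.4604×0.5×0.16 + 0.6333×0.5×0.84 + 0.791714×0.5×0.16
        = 0.021000 + 0.036832 + 0.265986 + 0.063337 = 0.387155
Keeping only the burglary-present terms gives 0.329323, so
  P(burglary | alarm) = 0.329323 / 0.387155 ≈ 0.8506

Pr(burglary | alarm) ≈ 0.8506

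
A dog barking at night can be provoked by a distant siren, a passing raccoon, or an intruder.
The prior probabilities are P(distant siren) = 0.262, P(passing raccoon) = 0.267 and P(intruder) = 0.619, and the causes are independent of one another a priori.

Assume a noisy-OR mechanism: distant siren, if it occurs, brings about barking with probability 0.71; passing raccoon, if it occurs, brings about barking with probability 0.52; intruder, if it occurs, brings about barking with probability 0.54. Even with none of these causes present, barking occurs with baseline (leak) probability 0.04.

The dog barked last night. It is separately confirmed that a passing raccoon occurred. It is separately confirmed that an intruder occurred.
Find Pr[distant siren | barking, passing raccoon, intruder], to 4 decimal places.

Pr[distant siren | barking, passing raccoon, intruder] ≈ 0.2972

Under noisy-OR, P(barking | causes) = 1 − (1−0.04)·∏(1−qᵢ) over the active causes.
By total probability over both values of distant siren:
  P(barking | passing raccoon, intruder) = 0.788032·0.738 + 0.938529·0.262
        = 0.581568 + 0.245895 = 0.827463
The terms with distant siren present sum to 0.245895, so
  P(distant siren | barking, passing raccoon, intruder) = 0.245895 / 0.827463 ≈ 0.2972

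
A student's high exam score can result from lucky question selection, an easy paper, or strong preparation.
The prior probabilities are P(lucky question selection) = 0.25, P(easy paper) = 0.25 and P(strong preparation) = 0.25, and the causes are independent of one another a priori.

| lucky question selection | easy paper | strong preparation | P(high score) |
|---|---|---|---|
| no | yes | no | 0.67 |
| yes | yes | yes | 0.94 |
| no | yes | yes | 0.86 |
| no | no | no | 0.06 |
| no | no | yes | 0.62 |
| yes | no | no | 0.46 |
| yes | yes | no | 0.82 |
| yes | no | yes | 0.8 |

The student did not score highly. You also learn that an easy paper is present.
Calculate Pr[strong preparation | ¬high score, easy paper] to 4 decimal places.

Pr[strong preparation | ¬high score, easy paper] ≈ 0.1203

By total probability over the 4 (lucky question selection, strong preparation) configurations:
  P(¬high score | easy paper) = 0.33*0.75*0.75 + 0.14*0.75*0.25 + 0.18*0.25*0.75 + 0.06*0.25*0.25
        = 0.185625 + 0.026250 + 0.033750 + 0.003750 = 0.249375
The terms with strong preparation present sum to 0.030000, so
  P(strong preparation | ¬high score, easy paper) = 0.030000 / 0.249375 ≈ 0.1203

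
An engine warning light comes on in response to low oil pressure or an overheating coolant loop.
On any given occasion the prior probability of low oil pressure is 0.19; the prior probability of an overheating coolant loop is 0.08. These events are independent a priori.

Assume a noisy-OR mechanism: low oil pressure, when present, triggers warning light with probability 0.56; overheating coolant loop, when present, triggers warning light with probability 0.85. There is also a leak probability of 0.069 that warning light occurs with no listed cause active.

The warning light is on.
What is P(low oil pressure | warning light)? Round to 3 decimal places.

Under noisy-OR, P(warning light | causes) = 1 − (1−0.069)·∏(1−qᵢ) over the active causes.
Weight on low oil pressure=true, given the evidence: 0.103195 + 0.014266 = 0.117461
Denominator P(warning light): 0.069×0.81×0.92 + 0.86035×0.81×0.08 + 0.59036×0.19×0.92 + 0.938554×0.19×0.08 = 0.224631
P(low oil pressure | warning light) = 0.117461/0.224631 ≈ 0.523

P(low oil pressure | warning light) ≈ 0.523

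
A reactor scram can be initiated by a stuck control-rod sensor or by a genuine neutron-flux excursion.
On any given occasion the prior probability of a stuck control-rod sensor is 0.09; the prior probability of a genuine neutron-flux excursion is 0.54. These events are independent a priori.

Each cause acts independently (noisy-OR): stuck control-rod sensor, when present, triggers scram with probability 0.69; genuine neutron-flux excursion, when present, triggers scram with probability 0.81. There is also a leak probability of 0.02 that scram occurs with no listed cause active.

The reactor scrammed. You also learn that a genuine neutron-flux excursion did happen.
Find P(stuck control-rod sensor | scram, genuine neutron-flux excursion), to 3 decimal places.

P(stuck control-rod sensor | scram, genuine neutron-flux excursion) ≈ 0.103

Under noisy-OR, P(scram | causes) = 1 − (1−0.02)·∏(1−qᵢ) over the active causes.
Numerator (weight on configurations with stuck control-rod sensor): 0.942278·0.09 = 0.084805
Denominator P(scram | genuine neutron-flux excursion): 0.8138·0.91 + 0.942278·0.09 = 0.825363
P(stuck control-rod sensor | scram, genuine neutron-flux excursion) = 0.084805/0.825363 ≈ 0.103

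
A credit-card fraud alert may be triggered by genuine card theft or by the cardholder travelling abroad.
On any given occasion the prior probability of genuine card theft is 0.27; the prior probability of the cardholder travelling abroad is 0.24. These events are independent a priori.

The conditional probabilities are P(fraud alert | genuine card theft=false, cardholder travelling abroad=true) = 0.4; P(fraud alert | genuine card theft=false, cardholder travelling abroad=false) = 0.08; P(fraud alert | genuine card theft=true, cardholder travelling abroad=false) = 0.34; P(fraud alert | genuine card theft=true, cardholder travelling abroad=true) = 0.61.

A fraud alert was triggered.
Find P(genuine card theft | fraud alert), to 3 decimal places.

P(genuine card theft | fraud alert) ≈ 0.488

By total probability over the 4 (genuine card theft, cardholder travelling abroad) configurations:
  P(fraud alert) = 0.08·0.73·0.76 + 0.4·0.73·0.24 + 0.34·0.27·0.76 + 0.61·0.27·0.24
        = 0.044384 + 0.070080 + 0.069768 + 0.039528 = 0.223760
Keeping only the genuine card theft-present terms gives 0.109296, so
  P(genuine card theft | fraud alert) = 0.109296 / 0.223760 ≈ 0.488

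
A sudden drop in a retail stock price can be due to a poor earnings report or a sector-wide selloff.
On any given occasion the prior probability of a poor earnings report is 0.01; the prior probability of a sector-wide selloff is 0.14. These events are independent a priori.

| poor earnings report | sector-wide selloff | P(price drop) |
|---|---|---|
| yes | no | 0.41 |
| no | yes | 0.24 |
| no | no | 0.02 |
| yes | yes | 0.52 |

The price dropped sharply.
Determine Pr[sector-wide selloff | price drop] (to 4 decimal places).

Pr[sector-wide selloff | price drop] ≈ 0.6232

By total probability over the 4 (poor earnings report, sector-wide selloff) configurations:
  P(price drop) = 0.02·0.99·0.86 + 0.24·0.99·0.14 + 0.41·0.01·0.86 + 0.52·0.01·0.14
        = 0.017028 + 0.033264 + 0.003526 + 0.000728 = 0.054546
Keeping only the sector-wide selloff-present terms gives 0.033992, so
  P(sector-wide selloff | price drop) = 0.033992 / 0.054546 ≈ 0.6232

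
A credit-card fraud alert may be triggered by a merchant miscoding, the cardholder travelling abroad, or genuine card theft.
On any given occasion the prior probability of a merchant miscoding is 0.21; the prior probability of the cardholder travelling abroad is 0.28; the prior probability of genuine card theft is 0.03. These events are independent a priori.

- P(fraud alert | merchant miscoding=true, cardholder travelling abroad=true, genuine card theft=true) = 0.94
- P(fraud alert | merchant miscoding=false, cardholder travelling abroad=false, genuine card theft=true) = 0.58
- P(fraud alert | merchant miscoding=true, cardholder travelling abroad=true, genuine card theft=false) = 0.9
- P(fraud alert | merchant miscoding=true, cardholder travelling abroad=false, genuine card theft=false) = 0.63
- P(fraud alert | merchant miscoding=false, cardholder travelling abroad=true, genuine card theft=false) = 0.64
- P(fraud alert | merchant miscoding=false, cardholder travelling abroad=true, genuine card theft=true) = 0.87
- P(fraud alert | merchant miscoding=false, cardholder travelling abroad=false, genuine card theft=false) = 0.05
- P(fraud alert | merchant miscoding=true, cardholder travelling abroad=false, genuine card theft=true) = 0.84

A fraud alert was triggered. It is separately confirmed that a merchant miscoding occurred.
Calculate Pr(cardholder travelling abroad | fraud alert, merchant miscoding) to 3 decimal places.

By total probability over the 4 (cardholder travelling abroad, genuine card theft) configurations:
  P(fraud alert | merchant miscoding) = 0.63*0.72*0.97 + 0.84*0.72*0.03 + 0.9*0.28*0.97 + 0.94*0.28*0.03
        = 0.439992 + 0.018144 + 0.244440 + 0.007896 = 0.710472
Configurations with cardholder travelling abroad contribute 0.252336, so
  P(cardholder travelling abroad | fraud alert, merchant miscoding) = 0.252336 / 0.710472 ≈ 0.355

Pr(cardholder travelling abroad | fraud alert, merchant miscoding) ≈ 0.355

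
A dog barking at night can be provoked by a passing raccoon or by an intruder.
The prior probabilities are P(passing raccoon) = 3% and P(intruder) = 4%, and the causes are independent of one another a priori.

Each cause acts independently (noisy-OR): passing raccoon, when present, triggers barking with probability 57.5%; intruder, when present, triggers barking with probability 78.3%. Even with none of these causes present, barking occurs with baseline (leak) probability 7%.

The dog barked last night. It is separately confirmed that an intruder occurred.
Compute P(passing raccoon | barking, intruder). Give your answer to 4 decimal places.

P(passing raccoon | barking, intruder) ≈ 0.0342

Under noisy-OR, P(barking | causes) = 1 − (1−0.07)·∏(1−qᵢ) over the active causes.
Enumerate both values of passing raccoon and weight by the priors:
  P(barking | intruder) = 0.79819×0.97 + 0.914231×0.03
        = 0.774244 + 0.027427 = 0.801671
Configurations with passing raccoon contribute 0.027427, so
  P(passing raccoon | barking, intruder) = 0.027427 / 0.801671 ≈ 0.0342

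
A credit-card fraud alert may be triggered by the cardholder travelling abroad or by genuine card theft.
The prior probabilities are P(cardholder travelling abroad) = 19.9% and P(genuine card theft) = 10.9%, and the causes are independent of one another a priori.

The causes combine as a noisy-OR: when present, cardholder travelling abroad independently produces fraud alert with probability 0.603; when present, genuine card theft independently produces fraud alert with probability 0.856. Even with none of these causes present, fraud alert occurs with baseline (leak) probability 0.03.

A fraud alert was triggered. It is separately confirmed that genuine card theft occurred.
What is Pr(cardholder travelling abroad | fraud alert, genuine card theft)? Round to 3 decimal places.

Under noisy-OR, P(fraud alert | causes) = 1 − (1−0.03)·∏(1−qᵢ) over the active causes.
Numerator (weight on configurations with cardholder travelling abroad): 0.944547×0.199 = 0.187965
The normalizing constant is 0.86032×0.801 + 0.944547×0.199 = 0.877081
P(cardholder travelling abroad | fraud alert, genuine card theft) = 0.187965/0.877081 ≈ 0.214

Pr(cardholder travelling abroad | fraud alert, genuine card theft) ≈ 0.214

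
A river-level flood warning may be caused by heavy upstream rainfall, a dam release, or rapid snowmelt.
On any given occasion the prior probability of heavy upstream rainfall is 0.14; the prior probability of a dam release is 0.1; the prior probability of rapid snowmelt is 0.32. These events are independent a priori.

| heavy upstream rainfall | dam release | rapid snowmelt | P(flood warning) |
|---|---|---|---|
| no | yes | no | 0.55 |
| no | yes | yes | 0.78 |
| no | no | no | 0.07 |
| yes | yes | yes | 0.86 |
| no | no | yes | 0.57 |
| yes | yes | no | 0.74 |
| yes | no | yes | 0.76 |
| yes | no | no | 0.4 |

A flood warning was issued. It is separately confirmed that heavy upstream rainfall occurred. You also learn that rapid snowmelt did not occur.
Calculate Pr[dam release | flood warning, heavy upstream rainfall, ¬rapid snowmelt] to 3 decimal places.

Sum P(flood warning|·) weighted by the priors over both values of dam release:
  P(flood warning | heavy upstream rainfall, ¬rapid snowmelt) = 0.4×0.9 + 0.74×0.1
        = 0.360000 + 0.074000 = 0.434000
Configurations with dam release contribute 0.074000, so
  P(dam release | flood warning, heavy upstream rainfall, ¬rapid snowmelt) = 0.074000 / 0.434000 ≈ 0.171

Pr[dam release | flood warning, heavy upstream rainfall, ¬rapid snowmelt] ≈ 0.171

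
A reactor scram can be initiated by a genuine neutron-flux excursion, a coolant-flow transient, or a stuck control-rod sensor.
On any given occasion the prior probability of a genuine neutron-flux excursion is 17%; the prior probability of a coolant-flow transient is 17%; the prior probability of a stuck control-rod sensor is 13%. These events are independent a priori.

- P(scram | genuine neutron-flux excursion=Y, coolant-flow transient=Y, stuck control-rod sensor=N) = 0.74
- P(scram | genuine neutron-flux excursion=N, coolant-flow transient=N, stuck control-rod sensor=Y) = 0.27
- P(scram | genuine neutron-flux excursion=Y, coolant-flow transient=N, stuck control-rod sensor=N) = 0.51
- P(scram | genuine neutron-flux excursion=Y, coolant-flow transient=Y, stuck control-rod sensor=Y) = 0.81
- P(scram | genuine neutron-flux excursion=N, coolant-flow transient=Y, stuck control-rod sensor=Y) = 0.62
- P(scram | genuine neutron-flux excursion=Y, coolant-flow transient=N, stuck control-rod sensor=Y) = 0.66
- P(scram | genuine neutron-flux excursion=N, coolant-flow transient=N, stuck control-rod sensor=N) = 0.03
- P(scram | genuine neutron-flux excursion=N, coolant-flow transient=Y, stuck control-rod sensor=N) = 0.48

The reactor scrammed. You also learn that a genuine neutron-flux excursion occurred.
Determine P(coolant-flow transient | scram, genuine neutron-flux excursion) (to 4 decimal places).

P(coolant-flow transient | scram, genuine neutron-flux excursion) ≈ 0.2247

P(scram | genuine neutron-flux excursion) = 0.51·0.83·0.87 + 0.66·0.83·0.13 + 0.74·0.17·0.87 + 0.81·0.17·0.13 = 0.368271 + 0.071214 + 0.109446 + 0.017901 = 0.566832
Of this, 0.127347 comes from 0.109446 + 0.017901 (the coolant-flow transient=true cases).
Hence the posterior is 0.127347/0.566832 ≈ 0.2247.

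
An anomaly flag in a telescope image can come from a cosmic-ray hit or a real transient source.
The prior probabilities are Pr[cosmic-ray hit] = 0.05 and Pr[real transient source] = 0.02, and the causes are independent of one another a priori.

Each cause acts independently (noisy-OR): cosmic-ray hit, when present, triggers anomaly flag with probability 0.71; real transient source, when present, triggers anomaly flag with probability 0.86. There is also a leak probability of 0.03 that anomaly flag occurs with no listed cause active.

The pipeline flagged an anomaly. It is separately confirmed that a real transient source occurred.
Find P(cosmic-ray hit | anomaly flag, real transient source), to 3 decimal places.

P(cosmic-ray hit | anomaly flag, real transient source) ≈ 0.055

Under noisy-OR, P(anomaly flag | causes) = 1 − (1−0.03)·∏(1−qᵢ) over the active causes.
Numerator (weight on configurations with cosmic-ray hit): 0.960618·0.05 = 0.048031
Normalizer over all consistent configurations: 0.8642·0.95 + 0.960618·0.05 = 0.869021
Posterior = 0.048031 / 0.869021 ≈ 0.055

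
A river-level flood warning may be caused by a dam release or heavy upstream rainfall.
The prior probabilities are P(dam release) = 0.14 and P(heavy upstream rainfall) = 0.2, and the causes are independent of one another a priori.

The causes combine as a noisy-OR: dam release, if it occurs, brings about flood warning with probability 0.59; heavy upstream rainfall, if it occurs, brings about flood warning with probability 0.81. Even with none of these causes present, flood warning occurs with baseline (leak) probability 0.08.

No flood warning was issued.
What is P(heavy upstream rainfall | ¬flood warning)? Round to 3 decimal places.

Under noisy-OR, P(flood warning | causes) = 1 − (1−0.08)·∏(1−qᵢ) over the active causes.
P(¬flood warning) = 0.92·0.86·0.8 + 0.1748·0.86·0.2 + 0.3772·0.14·0.8 + 0.071668·0.14·0.2 = 0.632960 + 0.030066 + 0.042246 + 0.002007 = 0.707279
The heavy upstream rainfall-present share is 0.030066 + 0.002007 = 0.032073.
Hence the posterior is 0.032073/0.707279 ≈ 0.045.

P(heavy upstream rainfall | ¬flood warning) ≈ 0.045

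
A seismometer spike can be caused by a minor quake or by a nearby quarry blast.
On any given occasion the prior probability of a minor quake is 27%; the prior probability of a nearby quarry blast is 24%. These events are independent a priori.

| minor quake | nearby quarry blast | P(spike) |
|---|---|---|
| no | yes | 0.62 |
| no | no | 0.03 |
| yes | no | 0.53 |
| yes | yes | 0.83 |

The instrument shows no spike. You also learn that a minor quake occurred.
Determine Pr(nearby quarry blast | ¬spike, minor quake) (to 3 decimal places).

Sum P(¬spike|·) weighted by the priors over both values of nearby quarry blast:
  P(¬spike | minor quake) = 0.47*0.76 + 0.17*0.24
        = 0.357200 + 0.040800 = 0.398000
The terms with nearby quarry blast present sum to 0.040800, so
  P(nearby quarry blast | ¬spike, minor quake) = 0.040800 / 0.398000 ≈ 0.103

Pr(nearby quarry blast | ¬spike, minor quake) ≈ 0.103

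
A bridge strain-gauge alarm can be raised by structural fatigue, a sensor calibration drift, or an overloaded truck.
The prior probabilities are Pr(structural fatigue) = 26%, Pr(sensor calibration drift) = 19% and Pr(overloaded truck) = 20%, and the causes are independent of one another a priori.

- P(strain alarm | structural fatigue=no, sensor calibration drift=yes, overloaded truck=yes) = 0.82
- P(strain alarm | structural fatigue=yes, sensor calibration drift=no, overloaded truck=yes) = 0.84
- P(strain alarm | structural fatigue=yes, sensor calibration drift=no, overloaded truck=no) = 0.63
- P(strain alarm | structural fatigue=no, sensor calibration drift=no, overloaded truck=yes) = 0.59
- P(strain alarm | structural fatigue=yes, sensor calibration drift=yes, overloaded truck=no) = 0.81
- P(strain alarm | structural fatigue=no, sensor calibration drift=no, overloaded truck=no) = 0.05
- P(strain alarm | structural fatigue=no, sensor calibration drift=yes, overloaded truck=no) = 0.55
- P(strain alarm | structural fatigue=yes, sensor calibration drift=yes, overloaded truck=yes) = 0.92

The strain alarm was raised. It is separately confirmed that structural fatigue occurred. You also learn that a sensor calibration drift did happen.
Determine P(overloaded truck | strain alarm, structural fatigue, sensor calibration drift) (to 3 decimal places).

Enumerate both values of overloaded truck and weight by the priors:
  P(strain alarm | structural fatigue, sensor calibration drift) = 0.81*0.8 + 0.92*0.2
        = 0.648000 + 0.184000 = 0.832000
The terms with overloaded truck present sum to 0.184000, so
  P(overloaded truck | strain alarm, structural fatigue, sensor calibration drift) = 0.184000 / 0.832000 ≈ 0.221

P(overloaded truck | strain alarm, structural fatigue, sensor calibration drift) ≈ 0.221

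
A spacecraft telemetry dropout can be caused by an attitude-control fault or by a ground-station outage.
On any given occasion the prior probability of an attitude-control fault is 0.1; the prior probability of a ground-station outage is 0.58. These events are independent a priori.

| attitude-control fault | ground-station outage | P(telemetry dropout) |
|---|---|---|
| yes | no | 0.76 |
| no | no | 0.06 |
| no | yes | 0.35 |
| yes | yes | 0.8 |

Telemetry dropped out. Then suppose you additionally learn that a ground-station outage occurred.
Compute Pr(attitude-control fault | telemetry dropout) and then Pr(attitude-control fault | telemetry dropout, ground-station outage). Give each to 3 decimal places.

Weight on attitude-control fault=true, given the evidence: 0.031920 + 0.046400 = 0.078320
Normalizer over all consistent configurations: 0.06·0.9·0.42 + 0.35·0.9·0.58 + 0.76·0.1·0.42 + 0.8·0.1·0.58 = 0.283700
Posterior = 0.078320 / 0.283700 ≈ 0.276

Now condition on the additional information:
Weight on attitude-control fault=true, given the evidence: 0.8*0.1 = 0.080000
Denominator P(telemetry dropout | ground-station outage): 0.35*0.9 + 0.8*0.1 = 0.395000
P(attitude-control fault | telemetry dropout, ground-station outage) = 0.080000/0.395000 ≈ 0.203

Pr(attitude-control fault | telemetry dropout) ≈ 0.276; Pr(attitude-control fault | telemetry dropout, ground-station outage) ≈ 0.203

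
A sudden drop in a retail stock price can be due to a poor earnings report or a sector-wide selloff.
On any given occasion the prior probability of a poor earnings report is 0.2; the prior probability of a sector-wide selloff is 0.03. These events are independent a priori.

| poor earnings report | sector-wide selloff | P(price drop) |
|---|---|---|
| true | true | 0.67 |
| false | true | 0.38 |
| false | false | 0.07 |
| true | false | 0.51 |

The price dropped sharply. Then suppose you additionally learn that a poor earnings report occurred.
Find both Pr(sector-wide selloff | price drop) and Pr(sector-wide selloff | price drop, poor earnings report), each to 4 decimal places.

Pr(sector-wide selloff | price drop) ≈ 0.0790; Pr(sector-wide selloff | price drop, poor earnings report) ≈ 0.0390

Weight on sector-wide selloff=true, given the evidence: 0.009120 + 0.004020 = 0.013140
Normalizer over all consistent configurations: 0.07·0.8·0.97 + 0.38·0.8·0.03 + 0.51·0.2·0.97 + 0.67·0.2·0.03 = 0.166400
P(sector-wide selloff | price drop) = 0.013140/0.166400 ≈ 0.0790

With the extra evidence:
Enumerate both values of sector-wide selloff and weight by the priors:
  P(price drop | poor earnings report) = 0.51×0.97 + 0.67×0.03
        = 0.494700 + 0.020100 = 0.514800
The terms with sector-wide selloff present sum to 0.020100, so
  P(sector-wide selloff | price drop, poor earnings report) = 0.020100 / 0.514800 ≈ 0.0390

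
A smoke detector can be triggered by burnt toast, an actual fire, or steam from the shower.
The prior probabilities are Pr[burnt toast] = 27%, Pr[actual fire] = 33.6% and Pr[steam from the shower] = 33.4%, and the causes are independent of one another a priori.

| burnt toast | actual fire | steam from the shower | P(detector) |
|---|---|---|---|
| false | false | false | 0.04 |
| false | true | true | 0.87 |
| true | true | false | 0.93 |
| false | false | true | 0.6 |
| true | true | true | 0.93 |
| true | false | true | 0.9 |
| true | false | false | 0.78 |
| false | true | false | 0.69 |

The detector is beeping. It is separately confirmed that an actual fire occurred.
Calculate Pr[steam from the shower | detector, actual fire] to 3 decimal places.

Pr[steam from the shower | detector, actual fire] ≈ 0.371

P(detector | actual fire) = 0.69·0.73·0.666 + 0.87·0.73·0.334 + 0.93·0.27·0.666 + 0.93·0.27·0.334 = 0.335464 + 0.212123 + 0.167233 + 0.083867 = 0.798687
The steam from the shower-present share is 0.212123 + 0.083867 = 0.295990.
So P(steam from the shower | detector, actual fire) = 0.295990/0.798687 ≈ 0.371.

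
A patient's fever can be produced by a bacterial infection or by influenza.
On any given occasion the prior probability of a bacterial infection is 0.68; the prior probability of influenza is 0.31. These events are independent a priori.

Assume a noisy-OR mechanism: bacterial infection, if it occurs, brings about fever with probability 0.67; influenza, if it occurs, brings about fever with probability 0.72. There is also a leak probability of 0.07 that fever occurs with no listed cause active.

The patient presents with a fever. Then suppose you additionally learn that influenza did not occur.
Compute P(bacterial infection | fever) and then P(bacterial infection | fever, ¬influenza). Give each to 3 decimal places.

Under noisy-OR, P(fever | causes) = 1 − (1−0.07)·∏(1−qᵢ) over the active causes.
Weight on bacterial infection=true, given the evidence: 0.325203 + 0.192686 = 0.517889
Normalizer over all consistent configurations: 0.07*0.32*0.69 + 0.7396*0.32*0.31 + 0.6931*0.68*0.69 + 0.914068*0.68*0.31 = 0.606713
Posterior = 0.517889 / 0.606713 ≈ 0.854

Now also conditioning on influenza≠true:
For the numerator, keep only bacterial infection=true terms: 0.6931·0.68 = 0.471308
The normalizing constant is 0.07·0.32 + 0.6931·0.68 = 0.493708
P(bacterial infection | fever, ¬influenza) = 0.471308/0.493708 ≈ 0.955
With influenza excluded, bacterial infection must carry more of the explanatory weight for the fever.

P(bacterial infection | fever) ≈ 0.854; P(bacterial infection | fever, ¬influenza) ≈ 0.955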